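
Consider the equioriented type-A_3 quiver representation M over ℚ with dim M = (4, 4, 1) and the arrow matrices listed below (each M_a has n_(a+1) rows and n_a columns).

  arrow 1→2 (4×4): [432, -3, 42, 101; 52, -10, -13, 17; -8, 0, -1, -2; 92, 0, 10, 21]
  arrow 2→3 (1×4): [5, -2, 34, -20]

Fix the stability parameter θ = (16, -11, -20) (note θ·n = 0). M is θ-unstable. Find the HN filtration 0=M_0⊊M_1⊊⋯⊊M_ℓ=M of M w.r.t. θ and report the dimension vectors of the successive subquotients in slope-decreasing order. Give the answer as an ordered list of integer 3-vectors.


Via rank(M_{q-1}∘⋯∘M_p): M ≅ I[1,1], I[1,2]^2, I[1,3], I[2,2].
μ_θ-semistable layers: μ^(1)=16; μ^(2)=5/2; μ^(3)=-5; μ^(4)=-11

((1, 0, 0); (2, 2, 0); (1, 1, 1); (0, 1, 0))


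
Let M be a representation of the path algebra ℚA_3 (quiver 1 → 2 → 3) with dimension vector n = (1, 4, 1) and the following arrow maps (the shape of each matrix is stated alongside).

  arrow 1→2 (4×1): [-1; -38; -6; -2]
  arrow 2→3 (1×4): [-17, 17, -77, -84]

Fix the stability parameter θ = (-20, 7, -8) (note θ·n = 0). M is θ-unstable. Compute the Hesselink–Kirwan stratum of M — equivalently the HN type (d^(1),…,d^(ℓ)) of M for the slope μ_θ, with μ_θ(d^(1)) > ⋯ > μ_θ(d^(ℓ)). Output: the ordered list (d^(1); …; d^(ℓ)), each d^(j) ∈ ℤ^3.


Barcode: M ≅ I[1,3], I[2,2]^3. HN layers by μ_θ (3 steps, strictly decreasing):
  μ^(1)=7; μ^(2)=-1/2; μ^(3)=-20

((0, 3, 0); (0, 1, 1); (1, 0, 0))


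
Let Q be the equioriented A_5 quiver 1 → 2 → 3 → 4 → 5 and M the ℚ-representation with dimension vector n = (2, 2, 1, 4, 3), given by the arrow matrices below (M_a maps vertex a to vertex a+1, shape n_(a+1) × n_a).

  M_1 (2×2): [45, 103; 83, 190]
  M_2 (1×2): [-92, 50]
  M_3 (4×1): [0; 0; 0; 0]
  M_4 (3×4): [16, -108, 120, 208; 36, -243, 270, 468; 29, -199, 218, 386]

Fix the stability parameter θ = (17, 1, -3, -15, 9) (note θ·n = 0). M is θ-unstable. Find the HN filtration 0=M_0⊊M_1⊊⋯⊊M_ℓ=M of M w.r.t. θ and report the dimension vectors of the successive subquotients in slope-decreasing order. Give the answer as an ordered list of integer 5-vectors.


Interval decomposition of M: I[1,2], I[1,3], I[4,4]^2, I[4,5]^2, I[5,5].
HN type (ℓ=3): μ^(1)=9; μ^(2)=5; μ^(3)=-15

((1, 1, 0, 0, 3); (1, 1, 1, 0, 0); (0, 0, 0, 4, 0))


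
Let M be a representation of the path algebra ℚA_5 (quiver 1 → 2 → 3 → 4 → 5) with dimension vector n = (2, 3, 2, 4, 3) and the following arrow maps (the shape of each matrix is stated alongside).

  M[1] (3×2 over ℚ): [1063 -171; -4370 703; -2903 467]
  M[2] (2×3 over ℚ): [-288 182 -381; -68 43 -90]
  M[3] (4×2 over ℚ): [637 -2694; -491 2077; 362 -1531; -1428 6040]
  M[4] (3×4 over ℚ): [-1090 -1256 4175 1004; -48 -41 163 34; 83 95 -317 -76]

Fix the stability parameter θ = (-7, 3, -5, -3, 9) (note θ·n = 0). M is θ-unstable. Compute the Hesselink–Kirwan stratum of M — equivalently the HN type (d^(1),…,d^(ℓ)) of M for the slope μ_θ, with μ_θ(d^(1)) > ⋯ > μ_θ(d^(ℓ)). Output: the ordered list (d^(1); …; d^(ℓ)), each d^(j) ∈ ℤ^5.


Barcode: M ≅ I[1,5]^2, I[2,2], I[4,4], I[4,5]. HN layers by μ_θ (5 steps, strictly decreasing):
  μ^(1)=9; μ^(2)=3; μ^(3)=-5/3; μ^(4)=-3; μ^(5)=-7

((0, 0, 0, 0, 3); (0, 1, 0, 0, 0); (0, 2, 2, 2, 0); (0, 0, 0, 2, 0); (2, 0, 0, 0, 0))


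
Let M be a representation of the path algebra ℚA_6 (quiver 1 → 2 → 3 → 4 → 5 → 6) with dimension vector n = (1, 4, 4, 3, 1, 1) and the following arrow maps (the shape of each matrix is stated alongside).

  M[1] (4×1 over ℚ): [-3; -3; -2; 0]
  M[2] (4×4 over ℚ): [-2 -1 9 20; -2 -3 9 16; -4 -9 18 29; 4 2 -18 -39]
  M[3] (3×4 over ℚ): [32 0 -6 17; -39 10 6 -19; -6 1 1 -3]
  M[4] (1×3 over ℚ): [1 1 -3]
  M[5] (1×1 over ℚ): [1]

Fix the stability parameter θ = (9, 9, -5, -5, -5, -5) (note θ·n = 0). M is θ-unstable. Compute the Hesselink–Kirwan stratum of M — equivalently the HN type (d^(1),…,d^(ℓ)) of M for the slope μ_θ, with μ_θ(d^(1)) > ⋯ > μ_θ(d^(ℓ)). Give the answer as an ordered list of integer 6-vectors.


Interval decomposition of M: I[1,6], I[2,2], I[2,4]^2, I[3,3].
HN type (ℓ=3): μ^(1)=9; μ^(2)=-1/3; μ^(3)=-5

((0, 1, 0, 0, 0, 0); (1, 3, 3, 3, 1, 1); (0, 0, 1, 0, 0, 0))


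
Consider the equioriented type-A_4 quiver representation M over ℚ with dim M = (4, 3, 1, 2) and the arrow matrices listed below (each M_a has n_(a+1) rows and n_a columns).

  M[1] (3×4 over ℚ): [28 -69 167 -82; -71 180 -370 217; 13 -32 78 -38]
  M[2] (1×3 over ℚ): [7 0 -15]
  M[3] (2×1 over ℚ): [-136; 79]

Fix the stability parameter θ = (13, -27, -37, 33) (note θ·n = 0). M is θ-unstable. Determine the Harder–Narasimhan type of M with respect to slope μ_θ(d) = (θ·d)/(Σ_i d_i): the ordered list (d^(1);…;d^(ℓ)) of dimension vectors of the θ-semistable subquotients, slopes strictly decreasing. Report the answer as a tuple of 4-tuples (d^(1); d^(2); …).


Via rank(M_{q-1}∘⋯∘M_p): M ≅ I[1,1], I[1,2]^2, I[1,4], I[4,4].
μ_θ-semistable layers: μ^(1)=33; μ^(2)=13; μ^(3)=-7; μ^(4)=-17

((0, 0, 0, 2); (1, 0, 0, 0); (2, 2, 0, 0); (1, 1, 1, 0))


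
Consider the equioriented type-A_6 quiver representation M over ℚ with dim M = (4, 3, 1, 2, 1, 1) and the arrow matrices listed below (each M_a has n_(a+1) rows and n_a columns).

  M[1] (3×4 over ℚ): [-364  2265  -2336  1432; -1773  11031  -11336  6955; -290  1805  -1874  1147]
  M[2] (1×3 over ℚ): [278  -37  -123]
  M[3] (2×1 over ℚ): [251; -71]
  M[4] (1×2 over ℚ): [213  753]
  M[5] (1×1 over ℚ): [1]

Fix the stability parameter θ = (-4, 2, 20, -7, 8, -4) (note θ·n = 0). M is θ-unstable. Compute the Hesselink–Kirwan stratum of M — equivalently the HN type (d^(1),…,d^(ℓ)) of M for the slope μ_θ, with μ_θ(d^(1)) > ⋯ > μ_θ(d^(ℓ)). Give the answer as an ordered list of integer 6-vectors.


Interval decomposition of M: I[1,1], I[1,2]^2, I[1,4], I[4,6].
HN type (ℓ=4): μ^(1)=13/2; μ^(2)=2; μ^(3)=-4; μ^(4)=-7

((0, 0, 1, 1, 0, 0); (0, 3, 0, 0, 1, 1); (4, 0, 0, 0, 0, 0); (0, 0, 0, 1, 0, 0))


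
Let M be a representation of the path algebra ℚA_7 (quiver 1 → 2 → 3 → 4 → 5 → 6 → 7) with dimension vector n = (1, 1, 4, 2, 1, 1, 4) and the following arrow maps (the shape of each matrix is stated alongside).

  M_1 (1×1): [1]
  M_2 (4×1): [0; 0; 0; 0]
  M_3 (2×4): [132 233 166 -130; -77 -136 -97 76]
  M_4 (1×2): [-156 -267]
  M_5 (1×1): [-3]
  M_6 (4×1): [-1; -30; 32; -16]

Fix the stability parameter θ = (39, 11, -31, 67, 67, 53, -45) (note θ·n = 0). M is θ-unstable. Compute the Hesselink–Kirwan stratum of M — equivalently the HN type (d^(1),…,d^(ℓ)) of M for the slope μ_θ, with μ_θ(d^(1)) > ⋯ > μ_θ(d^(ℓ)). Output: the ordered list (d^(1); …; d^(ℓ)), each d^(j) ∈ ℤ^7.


Interval decomposition of M: I[1,2], I[3,3]^2, I[3,4], I[3,7], I[7,7]^3.
HN type (ℓ=5): μ^(1)=67; μ^(2)=71/2; μ^(3)=25; μ^(4)=-31; μ^(5)=-45

((0, 0, 0, 1, 0, 0, 0); (0, 0, 0, 1, 1, 1, 1); (1, 1, 0, 0, 0, 0, 0); (0, 0, 4, 0, 0, 0, 0); (0, 0, 0, 0, 0, 0, 3))


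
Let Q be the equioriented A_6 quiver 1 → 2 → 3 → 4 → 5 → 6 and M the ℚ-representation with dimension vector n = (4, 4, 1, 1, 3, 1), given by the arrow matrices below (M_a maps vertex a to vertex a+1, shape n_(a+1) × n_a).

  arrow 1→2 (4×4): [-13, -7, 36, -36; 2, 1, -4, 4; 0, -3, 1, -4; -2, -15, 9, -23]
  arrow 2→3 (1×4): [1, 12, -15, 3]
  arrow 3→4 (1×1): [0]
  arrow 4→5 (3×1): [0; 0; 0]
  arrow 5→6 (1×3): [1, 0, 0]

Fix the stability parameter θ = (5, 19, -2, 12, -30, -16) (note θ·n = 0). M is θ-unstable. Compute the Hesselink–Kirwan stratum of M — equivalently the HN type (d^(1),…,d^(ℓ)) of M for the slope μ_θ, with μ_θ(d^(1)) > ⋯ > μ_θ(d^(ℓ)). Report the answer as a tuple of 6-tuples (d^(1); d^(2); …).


Barcode: M ≅ I[1,2]^3, I[1,3], I[4,4], I[5,5]^2, I[5,6]. HN layers by μ_θ (6 steps, strictly decreasing):
  μ^(1)=19; μ^(2)=12; μ^(3)=17/2; μ^(4)=5; μ^(5)=-16; μ^(6)=-30

((0, 3, 0, 0, 0, 0); (0, 0, 0, 1, 0, 0); (0, 1, 1, 0, 0, 0); (4, 0, 0, 0, 0, 0); (0, 0, 0, 0, 0, 1); (0, 0, 0, 0, 3, 0))


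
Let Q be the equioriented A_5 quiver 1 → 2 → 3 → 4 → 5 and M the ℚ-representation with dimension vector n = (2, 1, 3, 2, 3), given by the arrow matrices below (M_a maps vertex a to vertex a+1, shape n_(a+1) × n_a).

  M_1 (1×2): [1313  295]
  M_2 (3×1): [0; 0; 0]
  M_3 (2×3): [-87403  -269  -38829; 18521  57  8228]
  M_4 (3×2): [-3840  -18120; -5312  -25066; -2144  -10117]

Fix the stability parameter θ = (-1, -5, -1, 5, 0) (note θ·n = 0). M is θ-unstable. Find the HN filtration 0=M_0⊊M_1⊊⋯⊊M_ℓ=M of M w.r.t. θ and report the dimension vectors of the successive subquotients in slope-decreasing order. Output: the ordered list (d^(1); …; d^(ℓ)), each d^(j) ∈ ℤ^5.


Barcode: M ≅ I[1,1], I[1,2], I[3,3], I[3,4], I[3,5], I[5,5]^2. HN layers by μ_θ (5 steps, strictly decreasing):
  μ^(1)=5; μ^(2)=5/2; μ^(3)=0; μ^(4)=-1; μ^(5)=-3

((0, 0, 0, 1, 0); (0, 0, 0, 1, 1); (0, 0, 0, 0, 2); (1, 0, 3, 0, 0); (1, 1, 0, 0, 0))


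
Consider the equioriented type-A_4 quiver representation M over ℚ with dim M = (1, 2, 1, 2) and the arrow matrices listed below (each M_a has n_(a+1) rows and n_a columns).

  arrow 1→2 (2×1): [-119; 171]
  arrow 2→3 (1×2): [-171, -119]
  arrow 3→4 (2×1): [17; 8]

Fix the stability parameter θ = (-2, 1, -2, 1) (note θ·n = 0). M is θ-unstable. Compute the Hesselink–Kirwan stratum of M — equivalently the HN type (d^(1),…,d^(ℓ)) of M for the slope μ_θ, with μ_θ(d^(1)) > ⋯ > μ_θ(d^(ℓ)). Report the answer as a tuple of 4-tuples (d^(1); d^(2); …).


Via rank(M_{q-1}∘⋯∘M_p): M ≅ I[1,2], I[2,4], I[4,4].
μ_θ-semistable layers: μ^(1)=1; μ^(2)=-1/2; μ^(3)=-2

((0, 1, 0, 2); (0, 1, 1, 0); (1, 0, 0, 0))


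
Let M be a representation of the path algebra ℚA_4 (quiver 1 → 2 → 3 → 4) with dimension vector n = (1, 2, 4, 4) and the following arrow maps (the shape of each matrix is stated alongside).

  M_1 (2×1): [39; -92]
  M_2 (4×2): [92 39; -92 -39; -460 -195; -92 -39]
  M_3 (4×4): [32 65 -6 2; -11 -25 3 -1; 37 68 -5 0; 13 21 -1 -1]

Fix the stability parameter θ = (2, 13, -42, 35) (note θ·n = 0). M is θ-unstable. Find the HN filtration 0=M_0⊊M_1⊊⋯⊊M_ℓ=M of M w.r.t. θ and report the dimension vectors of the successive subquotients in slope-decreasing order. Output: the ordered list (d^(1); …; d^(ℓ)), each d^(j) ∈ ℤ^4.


Via rank(M_{q-1}∘⋯∘M_p): M ≅ I[1,2], I[2,4], I[3,3], I[3,4]^2, I[4,4].
μ_θ-semistable layers: μ^(1)=35; μ^(2)=13; μ^(3)=2; μ^(4)=-29/2; μ^(5)=-42

((0, 0, 0, 4); (0, 1, 0, 0); (1, 0, 0, 0); (0, 1, 1, 0); (0, 0, 3, 0))


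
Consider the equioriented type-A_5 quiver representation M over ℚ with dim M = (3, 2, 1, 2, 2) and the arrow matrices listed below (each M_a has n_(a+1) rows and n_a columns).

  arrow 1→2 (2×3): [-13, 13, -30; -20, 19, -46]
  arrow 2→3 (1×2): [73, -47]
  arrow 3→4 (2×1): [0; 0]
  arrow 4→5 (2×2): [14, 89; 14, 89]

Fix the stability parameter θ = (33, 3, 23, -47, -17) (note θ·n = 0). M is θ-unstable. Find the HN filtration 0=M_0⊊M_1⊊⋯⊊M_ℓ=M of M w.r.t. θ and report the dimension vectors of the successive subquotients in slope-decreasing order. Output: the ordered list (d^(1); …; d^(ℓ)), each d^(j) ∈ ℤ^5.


Interval decomposition of M: I[1,1], I[1,2], I[1,3], I[4,4], I[4,5], I[5,5].
HN type (ℓ=5): μ^(1)=33; μ^(2)=23; μ^(3)=18; μ^(4)=-17; μ^(5)=-47

((1, 0, 0, 0, 0); (0, 0, 1, 0, 0); (2, 2, 0, 0, 0); (0, 0, 0, 0, 2); (0, 0, 0, 2, 0))


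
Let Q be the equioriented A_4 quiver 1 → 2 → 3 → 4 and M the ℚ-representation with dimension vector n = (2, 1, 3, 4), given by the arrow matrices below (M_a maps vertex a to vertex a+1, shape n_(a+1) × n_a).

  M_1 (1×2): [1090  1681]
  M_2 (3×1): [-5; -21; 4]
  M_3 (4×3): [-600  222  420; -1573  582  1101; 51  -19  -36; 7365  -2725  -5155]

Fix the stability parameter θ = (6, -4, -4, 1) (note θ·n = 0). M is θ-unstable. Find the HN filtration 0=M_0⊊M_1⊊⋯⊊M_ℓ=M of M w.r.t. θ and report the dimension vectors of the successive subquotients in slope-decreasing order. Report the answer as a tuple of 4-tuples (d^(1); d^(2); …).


Interval decomposition of M: I[1,1], I[1,4], I[3,4]^2, I[4,4].
HN type (ℓ=4): μ^(1)=6; μ^(2)=1; μ^(3)=-2/3; μ^(4)=-4

((1, 0, 0, 0); (0, 0, 0, 4); (1, 1, 1, 0); (0, 0, 2, 0))


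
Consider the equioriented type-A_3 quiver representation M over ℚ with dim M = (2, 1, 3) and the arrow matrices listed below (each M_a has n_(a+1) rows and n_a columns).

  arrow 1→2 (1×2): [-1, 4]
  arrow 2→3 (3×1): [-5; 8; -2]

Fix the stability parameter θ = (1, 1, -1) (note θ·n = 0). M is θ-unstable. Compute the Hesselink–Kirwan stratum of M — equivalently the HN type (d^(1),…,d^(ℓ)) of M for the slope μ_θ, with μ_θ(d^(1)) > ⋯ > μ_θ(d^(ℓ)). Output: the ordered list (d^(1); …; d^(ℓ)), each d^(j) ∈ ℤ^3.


Interval decomposition of M: I[1,1], I[1,3], I[3,3]^2.
HN type (ℓ=3): μ^(1)=1; μ^(2)=1/3; μ^(3)=-1

((1, 0, 0); (1, 1, 1); (0, 0, 2))


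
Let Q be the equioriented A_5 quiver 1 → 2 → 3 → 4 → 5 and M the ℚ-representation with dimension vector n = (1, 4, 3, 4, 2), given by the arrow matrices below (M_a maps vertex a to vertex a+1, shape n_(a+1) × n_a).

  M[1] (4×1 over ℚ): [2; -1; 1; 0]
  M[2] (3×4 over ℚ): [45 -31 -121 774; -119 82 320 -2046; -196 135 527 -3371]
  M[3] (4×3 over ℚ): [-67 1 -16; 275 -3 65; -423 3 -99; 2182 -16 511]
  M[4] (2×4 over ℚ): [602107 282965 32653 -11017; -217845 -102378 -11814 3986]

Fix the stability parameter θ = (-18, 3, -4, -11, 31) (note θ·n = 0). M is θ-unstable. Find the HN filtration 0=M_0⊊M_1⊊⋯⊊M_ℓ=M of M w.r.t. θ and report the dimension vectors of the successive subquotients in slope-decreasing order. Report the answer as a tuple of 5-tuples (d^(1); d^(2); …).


Barcode: M ≅ I[1,2], I[2,3], I[2,5]^2, I[4,4]^2. HN layers by μ_θ (6 steps, strictly decreasing):
  μ^(1)=31; μ^(2)=3; μ^(3)=-1/2; μ^(4)=-4; μ^(5)=-11; μ^(6)=-18

((0, 0, 0, 0, 2); (0, 1, 0, 0, 0); (0, 1, 1, 0, 0); (0, 2, 2, 2, 0); (0, 0, 0, 2, 0); (1, 0, 0, 0, 0))


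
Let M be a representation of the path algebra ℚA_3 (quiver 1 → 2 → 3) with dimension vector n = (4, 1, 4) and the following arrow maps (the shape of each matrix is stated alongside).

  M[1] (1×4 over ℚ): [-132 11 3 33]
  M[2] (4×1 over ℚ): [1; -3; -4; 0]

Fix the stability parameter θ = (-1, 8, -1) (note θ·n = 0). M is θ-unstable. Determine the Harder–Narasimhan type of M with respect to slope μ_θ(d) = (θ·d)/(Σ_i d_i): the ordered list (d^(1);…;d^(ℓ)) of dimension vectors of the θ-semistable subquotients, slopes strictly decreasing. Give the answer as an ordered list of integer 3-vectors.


Interval decomposition of M: I[1,1]^3, I[1,3], I[3,3]^3.
HN type (ℓ=2): μ^(1)=7/2; μ^(2)=-1

((0, 1, 1); (4, 0, 3))


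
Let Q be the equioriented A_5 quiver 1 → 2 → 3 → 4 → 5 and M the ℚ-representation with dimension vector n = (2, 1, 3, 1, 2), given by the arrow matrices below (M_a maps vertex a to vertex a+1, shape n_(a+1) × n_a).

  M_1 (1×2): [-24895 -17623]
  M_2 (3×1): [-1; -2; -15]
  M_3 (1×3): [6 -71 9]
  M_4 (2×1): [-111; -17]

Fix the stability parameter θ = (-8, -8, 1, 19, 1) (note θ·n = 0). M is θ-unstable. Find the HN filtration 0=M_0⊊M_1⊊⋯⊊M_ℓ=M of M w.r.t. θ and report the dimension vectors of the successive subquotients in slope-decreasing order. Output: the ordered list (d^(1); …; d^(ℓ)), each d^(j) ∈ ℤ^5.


Barcode: M ≅ I[1,1], I[1,5], I[3,3]^2, I[5,5]. HN layers by μ_θ (3 steps, strictly decreasing):
  μ^(1)=10; μ^(2)=1; μ^(3)=-8

((0, 0, 0, 1, 1); (0, 0, 3, 0, 1); (2, 1, 0, 0, 0))


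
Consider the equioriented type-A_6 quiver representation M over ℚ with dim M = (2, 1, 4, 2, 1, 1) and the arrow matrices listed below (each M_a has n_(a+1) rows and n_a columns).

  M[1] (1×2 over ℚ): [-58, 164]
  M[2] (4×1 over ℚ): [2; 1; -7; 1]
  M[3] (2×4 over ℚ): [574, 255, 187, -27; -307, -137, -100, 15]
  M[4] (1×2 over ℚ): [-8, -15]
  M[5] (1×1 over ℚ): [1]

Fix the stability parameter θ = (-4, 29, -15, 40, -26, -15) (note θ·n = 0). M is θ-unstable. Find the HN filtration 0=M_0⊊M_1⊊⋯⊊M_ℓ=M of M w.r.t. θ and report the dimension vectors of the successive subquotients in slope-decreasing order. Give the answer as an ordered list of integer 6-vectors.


Via rank(M_{q-1}∘⋯∘M_p): M ≅ I[1,1], I[1,6], I[3,3]^2, I[3,4].
μ_θ-semistable layers: μ^(1)=40; μ^(2)=13/5; μ^(3)=-4; μ^(4)=-15

((0, 0, 0, 1, 0, 0); (0, 1, 1, 1, 1, 1); (2, 0, 0, 0, 0, 0); (0, 0, 3, 0, 0, 0))


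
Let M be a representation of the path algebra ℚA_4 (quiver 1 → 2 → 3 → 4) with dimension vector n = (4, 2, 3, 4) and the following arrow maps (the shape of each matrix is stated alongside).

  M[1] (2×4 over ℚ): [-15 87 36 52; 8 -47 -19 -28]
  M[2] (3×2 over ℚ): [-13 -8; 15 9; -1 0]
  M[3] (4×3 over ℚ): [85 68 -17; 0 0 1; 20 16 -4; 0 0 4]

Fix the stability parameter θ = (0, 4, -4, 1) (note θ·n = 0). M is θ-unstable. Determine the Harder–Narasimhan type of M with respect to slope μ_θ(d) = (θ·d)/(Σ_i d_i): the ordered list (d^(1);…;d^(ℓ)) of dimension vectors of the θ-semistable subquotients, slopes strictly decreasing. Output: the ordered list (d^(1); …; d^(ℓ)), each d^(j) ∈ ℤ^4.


Interval decomposition of M: I[1,1]^2, I[1,4]^2, I[3,3], I[4,4]^2.
HN type (ℓ=3): μ^(1)=1; μ^(2)=0; μ^(3)=-4

((0, 0, 0, 4); (4, 2, 2, 0); (0, 0, 1, 0))


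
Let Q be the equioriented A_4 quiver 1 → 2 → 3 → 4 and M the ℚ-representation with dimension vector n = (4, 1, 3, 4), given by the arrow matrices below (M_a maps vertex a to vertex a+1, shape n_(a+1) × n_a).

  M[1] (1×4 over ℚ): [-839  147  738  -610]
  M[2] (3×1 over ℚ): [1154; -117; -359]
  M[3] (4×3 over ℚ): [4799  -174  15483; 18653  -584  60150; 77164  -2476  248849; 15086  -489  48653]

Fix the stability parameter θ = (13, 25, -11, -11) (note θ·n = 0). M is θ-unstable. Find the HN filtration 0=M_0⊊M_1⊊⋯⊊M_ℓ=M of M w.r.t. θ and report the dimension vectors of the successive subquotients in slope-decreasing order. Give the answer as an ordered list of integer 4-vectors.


Interval decomposition of M: I[1,1]^3, I[1,4], I[3,4]^2, I[4,4].
HN type (ℓ=3): μ^(1)=13; μ^(2)=4; μ^(3)=-11

((3, 0, 0, 0); (1, 1, 1, 1); (0, 0, 2, 3))


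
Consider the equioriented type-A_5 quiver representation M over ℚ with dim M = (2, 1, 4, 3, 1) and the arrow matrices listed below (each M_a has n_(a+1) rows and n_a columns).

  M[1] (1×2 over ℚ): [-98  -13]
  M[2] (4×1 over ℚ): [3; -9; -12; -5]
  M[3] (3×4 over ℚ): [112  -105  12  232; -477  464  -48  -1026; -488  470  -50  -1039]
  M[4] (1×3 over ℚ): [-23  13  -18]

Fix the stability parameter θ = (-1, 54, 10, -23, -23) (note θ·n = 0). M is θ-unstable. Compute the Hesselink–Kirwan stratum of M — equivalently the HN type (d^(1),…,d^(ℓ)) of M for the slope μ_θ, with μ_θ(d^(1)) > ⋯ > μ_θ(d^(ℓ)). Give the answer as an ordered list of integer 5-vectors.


Interval decomposition of M: I[1,1], I[1,5], I[3,3], I[3,4]^2.
HN type (ℓ=4): μ^(1)=10; μ^(2)=9/2; μ^(3)=-1; μ^(4)=-13/2

((0, 0, 1, 0, 0); (0, 1, 1, 1, 1); (2, 0, 0, 0, 0); (0, 0, 2, 2, 0))


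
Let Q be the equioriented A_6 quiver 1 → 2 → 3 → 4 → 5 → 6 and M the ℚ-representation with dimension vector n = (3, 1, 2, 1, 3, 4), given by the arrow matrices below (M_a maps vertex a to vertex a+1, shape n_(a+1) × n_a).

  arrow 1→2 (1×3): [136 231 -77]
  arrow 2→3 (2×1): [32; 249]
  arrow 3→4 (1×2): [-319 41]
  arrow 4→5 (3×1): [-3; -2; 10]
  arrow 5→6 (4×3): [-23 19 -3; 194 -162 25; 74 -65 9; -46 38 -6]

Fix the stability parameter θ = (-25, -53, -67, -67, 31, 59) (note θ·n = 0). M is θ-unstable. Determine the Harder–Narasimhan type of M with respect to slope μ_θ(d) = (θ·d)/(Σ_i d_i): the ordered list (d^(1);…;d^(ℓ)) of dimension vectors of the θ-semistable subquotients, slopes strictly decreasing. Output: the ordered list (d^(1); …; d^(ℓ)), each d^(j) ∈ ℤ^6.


Barcode: M ≅ I[1,1]^2, I[1,6], I[3,3], I[5,6]^2, I[6,6]. HN layers by μ_θ (5 steps, strictly decreasing):
  μ^(1)=59; μ^(2)=31; μ^(3)=-25; μ^(4)=-53; μ^(5)=-67

((0, 0, 0, 0, 0, 4); (0, 0, 0, 0, 3, 0); (2, 0, 0, 0, 0, 0); (1, 1, 1, 1, 0, 0); (0, 0, 1, 0, 0, 0))


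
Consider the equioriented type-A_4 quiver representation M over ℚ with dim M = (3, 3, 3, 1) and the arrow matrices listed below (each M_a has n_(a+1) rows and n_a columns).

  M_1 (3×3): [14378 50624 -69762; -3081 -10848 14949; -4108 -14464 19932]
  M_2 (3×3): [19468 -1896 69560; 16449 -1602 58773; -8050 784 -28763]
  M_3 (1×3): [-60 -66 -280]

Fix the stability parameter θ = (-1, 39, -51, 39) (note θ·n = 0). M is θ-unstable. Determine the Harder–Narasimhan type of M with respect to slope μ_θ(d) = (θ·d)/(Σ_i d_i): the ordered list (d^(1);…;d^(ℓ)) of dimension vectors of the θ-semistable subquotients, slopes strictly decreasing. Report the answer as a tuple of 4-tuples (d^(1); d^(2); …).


Barcode: M ≅ I[1,1]^2, I[1,2], I[2,3], I[2,4], I[3,3]. HN layers by μ_θ (4 steps, strictly decreasing):
  μ^(1)=39; μ^(2)=-1; μ^(3)=-6; μ^(4)=-51

((0, 1, 0, 1); (3, 0, 0, 0); (0, 2, 2, 0); (0, 0, 1, 0))


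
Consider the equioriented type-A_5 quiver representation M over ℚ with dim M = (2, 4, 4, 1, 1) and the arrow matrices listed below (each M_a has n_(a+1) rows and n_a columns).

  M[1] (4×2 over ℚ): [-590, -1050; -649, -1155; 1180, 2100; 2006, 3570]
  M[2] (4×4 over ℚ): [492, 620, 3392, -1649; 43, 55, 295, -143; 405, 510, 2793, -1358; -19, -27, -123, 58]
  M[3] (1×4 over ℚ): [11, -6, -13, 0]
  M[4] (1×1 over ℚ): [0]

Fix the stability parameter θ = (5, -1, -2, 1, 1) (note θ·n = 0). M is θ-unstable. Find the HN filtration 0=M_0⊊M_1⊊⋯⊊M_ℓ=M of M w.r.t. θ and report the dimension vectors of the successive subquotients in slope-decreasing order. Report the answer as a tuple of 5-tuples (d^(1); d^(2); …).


Barcode: M ≅ I[1,1], I[1,4], I[2,2], I[2,3]^2, I[3,3], I[5,5]. HN layers by μ_θ (6 steps, strictly decreasing):
  μ^(1)=5; μ^(2)=1; μ^(3)=2/3; μ^(4)=-1; μ^(5)=-3/2; μ^(6)=-2

((1, 0, 0, 0, 0); (0, 0, 0, 1, 1); (1, 1, 1, 0, 0); (0, 1, 0, 0, 0); (0, 2, 2, 0, 0); (0, 0, 1, 0, 0))


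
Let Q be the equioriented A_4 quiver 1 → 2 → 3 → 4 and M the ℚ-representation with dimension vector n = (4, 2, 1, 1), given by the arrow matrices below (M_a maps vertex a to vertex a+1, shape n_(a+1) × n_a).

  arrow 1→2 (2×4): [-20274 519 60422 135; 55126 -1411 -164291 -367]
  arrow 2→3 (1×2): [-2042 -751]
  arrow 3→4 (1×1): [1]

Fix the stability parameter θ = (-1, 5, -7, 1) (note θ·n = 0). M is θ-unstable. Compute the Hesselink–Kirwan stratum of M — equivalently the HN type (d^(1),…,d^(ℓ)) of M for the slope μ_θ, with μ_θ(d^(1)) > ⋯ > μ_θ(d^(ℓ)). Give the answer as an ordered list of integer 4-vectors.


Interval decomposition of M: I[1,1]^2, I[1,2], I[1,4].
HN type (ℓ=3): μ^(1)=5; μ^(2)=1; μ^(3)=-1

((0, 1, 0, 0); (0, 0, 0, 1); (4, 1, 1, 0))


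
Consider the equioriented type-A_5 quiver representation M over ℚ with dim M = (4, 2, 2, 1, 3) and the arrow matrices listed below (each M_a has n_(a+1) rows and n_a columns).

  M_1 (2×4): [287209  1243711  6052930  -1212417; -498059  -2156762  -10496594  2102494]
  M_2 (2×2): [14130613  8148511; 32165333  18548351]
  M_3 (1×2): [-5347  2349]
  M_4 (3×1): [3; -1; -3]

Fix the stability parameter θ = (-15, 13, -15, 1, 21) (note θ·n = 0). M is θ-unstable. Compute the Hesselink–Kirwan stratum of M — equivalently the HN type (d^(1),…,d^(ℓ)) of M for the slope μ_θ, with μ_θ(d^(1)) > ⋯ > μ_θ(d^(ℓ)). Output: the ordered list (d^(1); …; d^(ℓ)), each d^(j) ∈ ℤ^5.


Via rank(M_{q-1}∘⋯∘M_p): M ≅ I[1,1]^2, I[1,2], I[1,5], I[3,3], I[5,5]^2.
μ_θ-semistable layers: μ^(1)=21; μ^(2)=13; μ^(3)=1; μ^(4)=-1; μ^(5)=-15

((0, 0, 0, 0, 3); (0, 1, 0, 0, 0); (0, 0, 0, 1, 0); (0, 1, 1, 0, 0); (4, 0, 1, 0, 0))


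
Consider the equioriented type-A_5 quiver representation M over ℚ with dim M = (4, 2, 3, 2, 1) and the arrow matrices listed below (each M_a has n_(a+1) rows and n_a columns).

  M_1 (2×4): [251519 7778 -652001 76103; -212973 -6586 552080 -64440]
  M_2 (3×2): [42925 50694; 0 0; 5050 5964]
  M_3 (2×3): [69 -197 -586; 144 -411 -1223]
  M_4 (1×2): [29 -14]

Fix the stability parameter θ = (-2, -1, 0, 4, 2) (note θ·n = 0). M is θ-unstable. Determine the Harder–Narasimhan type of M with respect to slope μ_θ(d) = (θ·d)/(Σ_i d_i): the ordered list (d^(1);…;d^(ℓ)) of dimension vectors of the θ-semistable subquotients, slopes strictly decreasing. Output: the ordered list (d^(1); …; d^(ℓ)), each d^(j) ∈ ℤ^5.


Via rank(M_{q-1}∘⋯∘M_p): M ≅ I[1,1]^2, I[1,2], I[1,5], I[3,3], I[3,4].
μ_θ-semistable layers: μ^(1)=4; μ^(2)=3; μ^(3)=0; μ^(4)=-1; μ^(5)=-2

((0, 0, 0, 1, 0); (0, 0, 0, 1, 1); (0, 0, 3, 0, 0); (0, 2, 0, 0, 0); (4, 0, 0, 0, 0))


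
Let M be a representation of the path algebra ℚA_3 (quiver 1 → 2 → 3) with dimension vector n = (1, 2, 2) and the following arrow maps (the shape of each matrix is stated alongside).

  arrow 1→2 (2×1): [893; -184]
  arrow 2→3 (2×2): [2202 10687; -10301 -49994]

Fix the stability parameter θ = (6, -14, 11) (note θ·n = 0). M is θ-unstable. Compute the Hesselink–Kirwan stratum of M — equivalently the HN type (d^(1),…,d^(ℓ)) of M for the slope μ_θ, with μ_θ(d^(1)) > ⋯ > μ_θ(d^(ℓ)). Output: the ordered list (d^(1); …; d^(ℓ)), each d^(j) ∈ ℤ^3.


Via rank(M_{q-1}∘⋯∘M_p): M ≅ I[1,3], I[2,3].
μ_θ-semistable layers: μ^(1)=11; μ^(2)=-4; μ^(3)=-14

((0, 0, 2); (1, 1, 0); (0, 1, 0))


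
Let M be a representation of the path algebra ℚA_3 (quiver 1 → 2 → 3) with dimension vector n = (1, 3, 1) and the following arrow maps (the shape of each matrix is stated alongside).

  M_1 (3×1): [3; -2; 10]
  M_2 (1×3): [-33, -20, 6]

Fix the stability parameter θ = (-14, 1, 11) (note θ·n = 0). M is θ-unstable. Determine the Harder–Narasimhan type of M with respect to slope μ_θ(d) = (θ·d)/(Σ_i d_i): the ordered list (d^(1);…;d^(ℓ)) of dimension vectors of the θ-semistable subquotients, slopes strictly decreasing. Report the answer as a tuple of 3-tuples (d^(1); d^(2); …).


Interval decomposition of M: I[1,3], I[2,2]^2.
HN type (ℓ=3): μ^(1)=11; μ^(2)=1; μ^(3)=-14

((0, 0, 1); (0, 3, 0); (1, 0, 0))


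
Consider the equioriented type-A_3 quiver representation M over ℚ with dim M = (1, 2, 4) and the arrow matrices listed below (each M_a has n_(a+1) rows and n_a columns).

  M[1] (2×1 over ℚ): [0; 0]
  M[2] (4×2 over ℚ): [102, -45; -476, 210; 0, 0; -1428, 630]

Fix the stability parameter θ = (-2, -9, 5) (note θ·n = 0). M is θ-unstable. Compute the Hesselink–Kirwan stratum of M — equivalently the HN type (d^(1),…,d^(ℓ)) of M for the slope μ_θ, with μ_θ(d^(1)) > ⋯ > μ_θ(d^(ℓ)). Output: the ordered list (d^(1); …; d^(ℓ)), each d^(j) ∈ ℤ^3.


Barcode: M ≅ I[1,1], I[2,2], I[2,3], I[3,3]^3. HN layers by μ_θ (3 steps, strictly decreasing):
  μ^(1)=5; μ^(2)=-2; μ^(3)=-9

((0, 0, 4); (1, 0, 0); (0, 2, 0))


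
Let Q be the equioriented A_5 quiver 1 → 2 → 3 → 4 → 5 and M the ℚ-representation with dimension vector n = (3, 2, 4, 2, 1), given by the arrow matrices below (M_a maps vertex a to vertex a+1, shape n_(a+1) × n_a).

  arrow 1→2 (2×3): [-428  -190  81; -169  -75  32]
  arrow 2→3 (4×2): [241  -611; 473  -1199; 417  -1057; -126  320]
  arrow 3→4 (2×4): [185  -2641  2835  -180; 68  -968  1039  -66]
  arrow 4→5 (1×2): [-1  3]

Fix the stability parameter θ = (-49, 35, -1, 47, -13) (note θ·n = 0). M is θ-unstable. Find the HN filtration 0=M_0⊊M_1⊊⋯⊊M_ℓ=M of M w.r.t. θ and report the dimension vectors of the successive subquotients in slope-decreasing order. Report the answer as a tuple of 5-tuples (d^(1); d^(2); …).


Barcode: M ≅ I[1,1], I[1,4], I[1,5], I[3,3]^2. HN layers by μ_θ (4 steps, strictly decreasing):
  μ^(1)=47; μ^(2)=17; μ^(3)=-1; μ^(4)=-49

((0, 0, 0, 1, 0); (0, 2, 2, 1, 1); (0, 0, 2, 0, 0); (3, 0, 0, 0, 0))


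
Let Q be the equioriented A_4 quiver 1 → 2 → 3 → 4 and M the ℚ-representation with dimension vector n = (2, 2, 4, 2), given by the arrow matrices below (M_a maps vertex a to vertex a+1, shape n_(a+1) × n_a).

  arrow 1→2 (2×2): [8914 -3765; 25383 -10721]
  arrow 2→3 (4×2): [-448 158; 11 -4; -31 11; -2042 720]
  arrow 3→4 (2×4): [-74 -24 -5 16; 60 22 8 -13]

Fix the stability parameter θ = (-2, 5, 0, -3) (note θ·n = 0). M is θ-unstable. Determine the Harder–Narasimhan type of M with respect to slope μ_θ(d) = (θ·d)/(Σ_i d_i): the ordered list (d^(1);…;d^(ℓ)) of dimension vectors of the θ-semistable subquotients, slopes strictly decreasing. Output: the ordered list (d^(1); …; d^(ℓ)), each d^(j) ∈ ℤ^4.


Interval decomposition of M: I[1,4]^2, I[3,3]^2.
HN type (ℓ=3): μ^(1)=2/3; μ^(2)=0; μ^(3)=-2

((0, 2, 2, 2); (0, 0, 2, 0); (2, 0, 0, 0))


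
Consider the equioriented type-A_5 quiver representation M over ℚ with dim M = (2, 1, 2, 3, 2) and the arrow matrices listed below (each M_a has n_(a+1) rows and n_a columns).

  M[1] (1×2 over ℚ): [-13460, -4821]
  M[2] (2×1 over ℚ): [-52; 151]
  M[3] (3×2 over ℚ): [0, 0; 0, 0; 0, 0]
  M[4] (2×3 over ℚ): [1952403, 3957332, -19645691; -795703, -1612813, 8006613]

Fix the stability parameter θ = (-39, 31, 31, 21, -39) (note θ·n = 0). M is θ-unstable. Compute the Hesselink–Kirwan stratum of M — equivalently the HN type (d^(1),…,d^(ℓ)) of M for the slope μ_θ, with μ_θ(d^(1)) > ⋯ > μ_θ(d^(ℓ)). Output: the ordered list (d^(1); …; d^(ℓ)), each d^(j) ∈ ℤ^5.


Barcode: M ≅ I[1,1], I[1,3], I[3,3], I[4,4], I[4,5]^2. HN layers by μ_θ (4 steps, strictly decreasing):
  μ^(1)=31; μ^(2)=21; μ^(3)=-9; μ^(4)=-39

((0, 1, 2, 0, 0); (0, 0, 0, 1, 0); (0, 0, 0, 2, 2); (2, 0, 0, 0, 0))


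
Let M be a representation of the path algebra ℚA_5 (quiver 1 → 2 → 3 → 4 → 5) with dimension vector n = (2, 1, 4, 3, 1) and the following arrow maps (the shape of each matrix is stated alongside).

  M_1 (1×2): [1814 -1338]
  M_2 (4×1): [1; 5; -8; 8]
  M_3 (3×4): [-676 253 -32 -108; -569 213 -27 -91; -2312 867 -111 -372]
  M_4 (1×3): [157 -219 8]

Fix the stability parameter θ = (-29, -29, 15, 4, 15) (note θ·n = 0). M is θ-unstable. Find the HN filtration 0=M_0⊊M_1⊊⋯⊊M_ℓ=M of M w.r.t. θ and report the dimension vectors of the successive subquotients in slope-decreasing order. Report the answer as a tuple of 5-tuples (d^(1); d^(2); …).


Via rank(M_{q-1}∘⋯∘M_p): M ≅ I[1,1], I[1,5], I[3,3], I[3,4]^2.
μ_θ-semistable layers: μ^(1)=15; μ^(2)=19/2; μ^(3)=-29

((0, 0, 1, 0, 1); (0, 0, 3, 3, 0); (2, 1, 0, 0, 0))


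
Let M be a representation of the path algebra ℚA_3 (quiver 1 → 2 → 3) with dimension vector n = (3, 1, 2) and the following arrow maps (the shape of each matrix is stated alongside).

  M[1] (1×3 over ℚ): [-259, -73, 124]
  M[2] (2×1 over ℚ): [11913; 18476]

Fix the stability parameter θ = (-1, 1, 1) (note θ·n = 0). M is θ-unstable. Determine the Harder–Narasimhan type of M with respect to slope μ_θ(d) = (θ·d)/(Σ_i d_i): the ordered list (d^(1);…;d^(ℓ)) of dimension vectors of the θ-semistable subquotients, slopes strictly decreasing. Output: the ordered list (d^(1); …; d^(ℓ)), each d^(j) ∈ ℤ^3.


Via rank(M_{q-1}∘⋯∘M_p): M ≅ I[1,1]^2, I[1,3], I[3,3].
μ_θ-semistable layers: μ^(1)=1; μ^(2)=-1

((0, 1, 2); (3, 0, 0))


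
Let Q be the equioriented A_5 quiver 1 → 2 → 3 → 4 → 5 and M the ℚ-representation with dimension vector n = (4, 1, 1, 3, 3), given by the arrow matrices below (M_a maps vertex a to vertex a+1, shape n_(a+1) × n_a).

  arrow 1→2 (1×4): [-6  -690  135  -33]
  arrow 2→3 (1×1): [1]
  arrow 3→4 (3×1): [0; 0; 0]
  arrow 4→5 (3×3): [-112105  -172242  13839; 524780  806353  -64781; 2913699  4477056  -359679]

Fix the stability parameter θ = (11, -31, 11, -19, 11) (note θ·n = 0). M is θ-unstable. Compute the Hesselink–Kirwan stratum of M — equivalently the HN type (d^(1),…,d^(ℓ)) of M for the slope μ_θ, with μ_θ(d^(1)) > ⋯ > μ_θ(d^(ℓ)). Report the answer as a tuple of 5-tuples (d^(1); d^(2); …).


Interval decomposition of M: I[1,1]^3, I[1,3], I[4,4], I[4,5]^2, I[5,5].
HN type (ℓ=3): μ^(1)=11; μ^(2)=-10; μ^(3)=-19

((3, 0, 1, 0, 3); (1, 1, 0, 0, 0); (0, 0, 0, 3, 0))


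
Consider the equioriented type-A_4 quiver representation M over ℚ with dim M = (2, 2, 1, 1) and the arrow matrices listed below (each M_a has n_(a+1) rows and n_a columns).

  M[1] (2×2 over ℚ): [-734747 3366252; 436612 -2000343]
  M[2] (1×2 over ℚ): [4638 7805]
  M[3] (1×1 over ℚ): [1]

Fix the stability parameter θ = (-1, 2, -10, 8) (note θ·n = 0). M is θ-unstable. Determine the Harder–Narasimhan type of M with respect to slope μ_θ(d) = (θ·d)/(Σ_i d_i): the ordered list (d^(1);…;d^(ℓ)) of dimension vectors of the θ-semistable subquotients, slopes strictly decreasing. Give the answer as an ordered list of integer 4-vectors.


Via rank(M_{q-1}∘⋯∘M_p): M ≅ I[1,2], I[1,4].
μ_θ-semistable layers: μ^(1)=8; μ^(2)=2; μ^(3)=-1; μ^(4)=-3

((0, 0, 0, 1); (0, 1, 0, 0); (1, 0, 0, 0); (1, 1, 1, 0))


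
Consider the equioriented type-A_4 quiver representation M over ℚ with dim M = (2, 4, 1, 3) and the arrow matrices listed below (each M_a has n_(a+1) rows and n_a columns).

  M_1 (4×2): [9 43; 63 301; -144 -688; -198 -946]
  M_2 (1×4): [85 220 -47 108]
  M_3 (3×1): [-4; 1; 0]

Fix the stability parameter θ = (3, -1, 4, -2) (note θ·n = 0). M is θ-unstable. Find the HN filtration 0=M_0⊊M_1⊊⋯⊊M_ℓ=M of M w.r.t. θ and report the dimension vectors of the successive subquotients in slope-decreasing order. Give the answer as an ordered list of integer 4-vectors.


Interval decomposition of M: I[1,1], I[1,4], I[2,2]^3, I[4,4]^2.
HN type (ℓ=4): μ^(1)=3; μ^(2)=1; μ^(3)=-1; μ^(4)=-2

((1, 0, 0, 0); (1, 1, 1, 1); (0, 3, 0, 0); (0, 0, 0, 2))


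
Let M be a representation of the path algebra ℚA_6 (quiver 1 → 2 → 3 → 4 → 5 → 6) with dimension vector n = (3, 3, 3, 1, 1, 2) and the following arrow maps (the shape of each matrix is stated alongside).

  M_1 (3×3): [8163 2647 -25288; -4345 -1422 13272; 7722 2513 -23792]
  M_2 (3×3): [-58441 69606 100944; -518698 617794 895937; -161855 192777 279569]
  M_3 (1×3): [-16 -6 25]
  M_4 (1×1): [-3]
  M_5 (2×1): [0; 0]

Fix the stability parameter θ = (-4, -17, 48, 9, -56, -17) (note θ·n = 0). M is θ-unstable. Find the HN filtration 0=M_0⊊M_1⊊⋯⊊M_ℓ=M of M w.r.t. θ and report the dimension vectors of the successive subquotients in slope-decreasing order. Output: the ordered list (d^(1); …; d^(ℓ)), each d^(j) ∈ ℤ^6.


Via rank(M_{q-1}∘⋯∘M_p): M ≅ I[1,1], I[1,3]^2, I[2,5], I[6,6]^2.
μ_θ-semistable layers: μ^(1)=48; μ^(2)=1/3; μ^(3)=-4; μ^(4)=-21/2; μ^(5)=-17

((0, 0, 2, 0, 0, 0); (0, 0, 1, 1, 1, 0); (1, 0, 0, 0, 0, 0); (2, 2, 0, 0, 0, 0); (0, 1, 0, 0, 0, 2))


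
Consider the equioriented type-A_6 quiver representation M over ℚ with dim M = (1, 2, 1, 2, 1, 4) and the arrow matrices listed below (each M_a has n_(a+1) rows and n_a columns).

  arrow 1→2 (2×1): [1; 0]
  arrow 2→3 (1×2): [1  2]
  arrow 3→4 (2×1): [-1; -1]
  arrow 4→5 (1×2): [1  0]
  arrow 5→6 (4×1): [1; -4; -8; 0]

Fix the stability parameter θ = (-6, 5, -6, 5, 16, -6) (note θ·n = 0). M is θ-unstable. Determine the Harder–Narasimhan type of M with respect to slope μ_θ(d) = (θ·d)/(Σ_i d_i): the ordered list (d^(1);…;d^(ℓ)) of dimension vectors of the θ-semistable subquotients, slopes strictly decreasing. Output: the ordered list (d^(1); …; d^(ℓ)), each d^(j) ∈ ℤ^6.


Via rank(M_{q-1}∘⋯∘M_p): M ≅ I[1,6], I[2,2], I[4,4], I[6,6]^3.
μ_θ-semistable layers: μ^(1)=5; μ^(2)=-1/2; μ^(3)=-6

((0, 1, 0, 2, 1, 1); (0, 1, 1, 0, 0, 0); (1, 0, 0, 0, 0, 3))


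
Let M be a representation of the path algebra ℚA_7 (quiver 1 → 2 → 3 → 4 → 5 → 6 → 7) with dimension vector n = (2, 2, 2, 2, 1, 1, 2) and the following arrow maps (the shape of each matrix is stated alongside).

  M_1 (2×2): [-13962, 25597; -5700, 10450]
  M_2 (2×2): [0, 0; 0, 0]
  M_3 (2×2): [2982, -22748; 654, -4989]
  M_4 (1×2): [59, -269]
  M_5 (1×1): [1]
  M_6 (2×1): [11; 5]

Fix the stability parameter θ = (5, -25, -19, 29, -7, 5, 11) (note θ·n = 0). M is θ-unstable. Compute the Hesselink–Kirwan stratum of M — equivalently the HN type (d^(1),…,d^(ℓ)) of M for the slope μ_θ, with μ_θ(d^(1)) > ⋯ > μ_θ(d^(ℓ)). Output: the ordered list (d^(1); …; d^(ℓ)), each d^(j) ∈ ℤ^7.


Interval decomposition of M: I[1,1], I[1,2], I[2,2], I[3,4], I[3,7], I[7,7].
HN type (ℓ=7): μ^(1)=29; μ^(2)=11; μ^(3)=9; μ^(4)=5; μ^(5)=-10; μ^(6)=-19; μ^(7)=-25

((0, 0, 0, 1, 0, 0, 0); (0, 0, 0, 0, 0, 0, 2); (0, 0, 0, 1, 1, 1, 0); (1, 0, 0, 0, 0, 0, 0); (1, 1, 0, 0, 0, 0, 0); (0, 0, 2, 0, 0, 0, 0); (0, 1, 0, 0, 0, 0, 0))


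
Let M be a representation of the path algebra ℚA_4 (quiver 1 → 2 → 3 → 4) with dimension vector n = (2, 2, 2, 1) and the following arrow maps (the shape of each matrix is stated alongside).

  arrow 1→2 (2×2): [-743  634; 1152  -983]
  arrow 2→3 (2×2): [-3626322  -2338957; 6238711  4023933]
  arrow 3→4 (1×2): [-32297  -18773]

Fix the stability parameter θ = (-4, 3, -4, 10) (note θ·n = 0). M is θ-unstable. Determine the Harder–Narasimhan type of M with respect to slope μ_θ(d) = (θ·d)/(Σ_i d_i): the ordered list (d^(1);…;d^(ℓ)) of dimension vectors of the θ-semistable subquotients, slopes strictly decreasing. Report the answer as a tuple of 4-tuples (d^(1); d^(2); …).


Barcode: M ≅ I[1,3], I[1,4]. HN layers by μ_θ (3 steps, strictly decreasing):
  μ^(1)=10; μ^(2)=-1/2; μ^(3)=-4

((0, 0, 0, 1); (0, 2, 2, 0); (2, 0, 0, 0))


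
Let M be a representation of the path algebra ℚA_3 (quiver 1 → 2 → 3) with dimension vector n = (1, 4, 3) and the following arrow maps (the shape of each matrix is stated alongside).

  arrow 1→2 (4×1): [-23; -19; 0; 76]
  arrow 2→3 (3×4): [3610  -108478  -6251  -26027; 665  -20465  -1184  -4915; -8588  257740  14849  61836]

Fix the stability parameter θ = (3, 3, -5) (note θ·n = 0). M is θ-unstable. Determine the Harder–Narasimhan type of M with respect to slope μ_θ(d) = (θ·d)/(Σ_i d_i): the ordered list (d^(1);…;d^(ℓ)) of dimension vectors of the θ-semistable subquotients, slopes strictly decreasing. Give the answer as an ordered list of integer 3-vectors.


Via rank(M_{q-1}∘⋯∘M_p): M ≅ I[1,2], I[2,3]^3.
μ_θ-semistable layers: μ^(1)=3; μ^(2)=-1

((1, 1, 0); (0, 3, 3))


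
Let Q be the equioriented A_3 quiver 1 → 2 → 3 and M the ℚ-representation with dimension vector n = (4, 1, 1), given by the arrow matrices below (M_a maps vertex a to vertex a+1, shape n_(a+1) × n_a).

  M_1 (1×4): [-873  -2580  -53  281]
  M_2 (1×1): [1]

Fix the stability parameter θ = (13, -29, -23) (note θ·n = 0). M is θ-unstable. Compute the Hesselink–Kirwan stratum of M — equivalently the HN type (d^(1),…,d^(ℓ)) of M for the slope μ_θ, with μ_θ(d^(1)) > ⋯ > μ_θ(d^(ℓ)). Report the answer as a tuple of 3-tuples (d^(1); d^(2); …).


Via rank(M_{q-1}∘⋯∘M_p): M ≅ I[1,1]^3, I[1,3].
μ_θ-semistable layers: μ^(1)=13; μ^(2)=-13

((3, 0, 0); (1, 1, 1))


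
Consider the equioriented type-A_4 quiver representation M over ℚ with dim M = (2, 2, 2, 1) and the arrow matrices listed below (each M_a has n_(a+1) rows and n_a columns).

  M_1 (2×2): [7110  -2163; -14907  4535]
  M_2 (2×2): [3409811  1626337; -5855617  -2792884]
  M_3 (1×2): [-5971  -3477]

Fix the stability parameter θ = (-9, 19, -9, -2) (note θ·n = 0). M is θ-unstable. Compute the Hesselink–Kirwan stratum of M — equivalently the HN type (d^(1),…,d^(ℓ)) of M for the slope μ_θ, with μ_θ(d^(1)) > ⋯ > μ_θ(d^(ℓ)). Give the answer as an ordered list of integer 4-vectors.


Via rank(M_{q-1}∘⋯∘M_p): M ≅ I[1,3], I[1,4].
μ_θ-semistable layers: μ^(1)=5; μ^(2)=8/3; μ^(3)=-9

((0, 1, 1, 0); (0, 1, 1, 1); (2, 0, 0, 0))
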